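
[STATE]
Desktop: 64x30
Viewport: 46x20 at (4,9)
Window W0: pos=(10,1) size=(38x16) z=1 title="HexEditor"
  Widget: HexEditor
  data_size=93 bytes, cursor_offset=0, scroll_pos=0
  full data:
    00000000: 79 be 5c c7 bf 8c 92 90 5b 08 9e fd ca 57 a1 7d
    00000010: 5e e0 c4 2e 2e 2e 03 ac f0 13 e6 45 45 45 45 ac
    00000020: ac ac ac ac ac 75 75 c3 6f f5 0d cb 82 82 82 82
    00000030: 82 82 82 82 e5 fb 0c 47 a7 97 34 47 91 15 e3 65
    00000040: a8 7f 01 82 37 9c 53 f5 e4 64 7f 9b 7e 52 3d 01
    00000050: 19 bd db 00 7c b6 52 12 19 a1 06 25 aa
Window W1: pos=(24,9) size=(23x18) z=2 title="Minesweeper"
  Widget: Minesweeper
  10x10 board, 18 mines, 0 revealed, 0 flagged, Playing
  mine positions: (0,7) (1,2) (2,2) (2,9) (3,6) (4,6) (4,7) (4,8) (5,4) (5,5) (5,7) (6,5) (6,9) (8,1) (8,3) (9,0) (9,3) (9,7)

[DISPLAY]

      ┃00000050  19 ┏━━━━━━━━━━━━━━━━━━━━━┓┃  
      ┃             ┃ Minesweeper         ┃┃  
      ┃             ┠─────────────────────┨┃  
      ┃             ┃■■■■■■■■■■           ┃┃  
      ┃             ┃■■■■■■■■■■           ┃┃  
      ┃             ┃■■■■■■■■■■           ┃┃  
      ┃             ┃■■■■■■■■■■           ┃┃  
      ┗━━━━━━━━━━━━━┃■■■■■■■■■■           ┃┛  
                    ┃■■■■■■■■■■           ┃   
                    ┃■■■■■■■■■■           ┃   
                    ┃■■■■■■■■■■           ┃   
                    ┃■■■■■■■■■■           ┃   
                    ┃■■■■■■■■■■           ┃   
                    ┃                     ┃   
                    ┃                     ┃   
                    ┃                     ┃   
                    ┃                     ┃   
                    ┗━━━━━━━━━━━━━━━━━━━━━┛   
                                              
                                              


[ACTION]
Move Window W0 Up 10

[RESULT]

      ┃             ┏━━━━━━━━━━━━━━━━━━━━━┓┃  
      ┃             ┃ Minesweeper         ┃┃  
      ┃             ┠─────────────────────┨┃  
      ┃             ┃■■■■■■■■■■           ┃┃  
      ┃             ┃■■■■■■■■■■           ┃┃  
      ┃             ┃■■■■■■■■■■           ┃┃  
      ┗━━━━━━━━━━━━━┃■■■■■■■■■■           ┃┛  
                    ┃■■■■■■■■■■           ┃   
                    ┃■■■■■■■■■■           ┃   
                    ┃■■■■■■■■■■           ┃   
                    ┃■■■■■■■■■■           ┃   
                    ┃■■■■■■■■■■           ┃   
                    ┃■■■■■■■■■■           ┃   
                    ┃                     ┃   
                    ┃                     ┃   
                    ┃                     ┃   
                    ┃                     ┃   
                    ┗━━━━━━━━━━━━━━━━━━━━━┛   
                                              
                                              


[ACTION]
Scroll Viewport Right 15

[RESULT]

      ┏━━━━━━━━━━━━━━━━━━━━━┓┃                
      ┃ Minesweeper         ┃┃                
      ┠─────────────────────┨┃                
      ┃■■■■■■■■■■           ┃┃                
      ┃■■■■■■■■■■           ┃┃                
      ┃■■■■■■■■■■           ┃┃                
━━━━━━┃■■■■■■■■■■           ┃┛                
      ┃■■■■■■■■■■           ┃                 
      ┃■■■■■■■■■■           ┃                 
      ┃■■■■■■■■■■           ┃                 
      ┃■■■■■■■■■■           ┃                 
      ┃■■■■■■■■■■           ┃                 
      ┃■■■■■■■■■■           ┃                 
      ┃                     ┃                 
      ┃                     ┃                 
      ┃                     ┃                 
      ┃                     ┃                 
      ┗━━━━━━━━━━━━━━━━━━━━━┛                 
                                              
                                              


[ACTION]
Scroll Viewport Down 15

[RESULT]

      ┃ Minesweeper         ┃┃                
      ┠─────────────────────┨┃                
      ┃■■■■■■■■■■           ┃┃                
      ┃■■■■■■■■■■           ┃┃                
      ┃■■■■■■■■■■           ┃┃                
━━━━━━┃■■■■■■■■■■           ┃┛                
      ┃■■■■■■■■■■           ┃                 
      ┃■■■■■■■■■■           ┃                 
      ┃■■■■■■■■■■           ┃                 
      ┃■■■■■■■■■■           ┃                 
      ┃■■■■■■■■■■           ┃                 
      ┃■■■■■■■■■■           ┃                 
      ┃                     ┃                 
      ┃                     ┃                 
      ┃                     ┃                 
      ┃                     ┃                 
      ┗━━━━━━━━━━━━━━━━━━━━━┛                 
                                              
                                              
                                              


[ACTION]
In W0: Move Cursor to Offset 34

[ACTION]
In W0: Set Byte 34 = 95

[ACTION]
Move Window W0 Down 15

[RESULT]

      ┃ Minesweeper         ┃                 
      ┠─────────────────────┨                 
      ┃■■■■■■■■■■           ┃                 
      ┃■■■■■■■■■■           ┃                 
━━━━━━┃■■■■■■■■■■           ┃┓                
tor   ┃■■■■■■■■■■           ┃┃                
──────┃■■■■■■■■■■           ┃┨                
0  79 ┃■■■■■■■■■■           ┃┃                
0  5e ┃■■■■■■■■■■           ┃┃                
0  ac ┃■■■■■■■■■■           ┃┃                
0  82 ┃■■■■■■■■■■           ┃┃                
0  a8 ┃■■■■■■■■■■           ┃┃                
0  19 ┃                     ┃┃                
      ┃                     ┃┃                
      ┃                     ┃┃                
      ┃                     ┃┃                
      ┗━━━━━━━━━━━━━━━━━━━━━┛┃                
                             ┃                
                             ┃                
━━━━━━━━━━━━━━━━━━━━━━━━━━━━━┛                


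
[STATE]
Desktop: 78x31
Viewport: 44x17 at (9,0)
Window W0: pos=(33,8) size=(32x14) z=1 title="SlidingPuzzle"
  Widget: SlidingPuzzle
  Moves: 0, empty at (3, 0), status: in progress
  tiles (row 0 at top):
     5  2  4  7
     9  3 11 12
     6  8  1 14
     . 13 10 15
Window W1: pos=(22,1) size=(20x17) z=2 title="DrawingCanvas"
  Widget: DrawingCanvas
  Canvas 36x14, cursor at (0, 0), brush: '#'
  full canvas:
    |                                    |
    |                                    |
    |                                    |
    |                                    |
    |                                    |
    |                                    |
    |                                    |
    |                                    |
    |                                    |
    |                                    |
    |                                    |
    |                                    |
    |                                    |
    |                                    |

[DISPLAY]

                                            
             ┏━━━━━━━━━━━━━━━━━━┓           
             ┃ DrawingCanvas    ┃           
             ┠──────────────────┨           
             ┃+                 ┃           
             ┃                  ┃           
             ┃                  ┃           
             ┃                  ┃           
             ┃                  ┃━━━━━━━━━━━
             ┃                  ┃Puzzle     
             ┃                  ┃───────────
             ┃                  ┃──┬────┬───
             ┃                  ┃2 │  4 │  7
             ┃                  ┃──┼────┼───
             ┃                  ┃3 │ 11 │ 12
             ┃                  ┃──┼────┼───
             ┃                  ┃8 │  1 │ 14


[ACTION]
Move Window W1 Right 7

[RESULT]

                                            
                    ┏━━━━━━━━━━━━━━━━━━┓    
                    ┃ DrawingCanvas    ┃    
                    ┠──────────────────┨    
                    ┃+                 ┃    
                    ┃                  ┃    
                    ┃                  ┃    
                    ┃                  ┃    
                    ┃                  ┃━━━━
                    ┃                  ┃    
                    ┃                  ┃────
                    ┃                  ┃┬───
                    ┃                  ┃│  7
                    ┃                  ┃┼───
                    ┃                  ┃│ 12
                    ┃                  ┃┼───
                    ┃                  ┃│ 14


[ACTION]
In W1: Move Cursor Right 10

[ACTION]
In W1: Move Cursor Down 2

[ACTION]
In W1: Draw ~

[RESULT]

                                            
                    ┏━━━━━━━━━━━━━━━━━━┓    
                    ┃ DrawingCanvas    ┃    
                    ┠──────────────────┨    
                    ┃                  ┃    
                    ┃                  ┃    
                    ┃          ~       ┃    
                    ┃                  ┃    
                    ┃                  ┃━━━━
                    ┃                  ┃    
                    ┃                  ┃────
                    ┃                  ┃┬───
                    ┃                  ┃│  7
                    ┃                  ┃┼───
                    ┃                  ┃│ 12
                    ┃                  ┃┼───
                    ┃                  ┃│ 14


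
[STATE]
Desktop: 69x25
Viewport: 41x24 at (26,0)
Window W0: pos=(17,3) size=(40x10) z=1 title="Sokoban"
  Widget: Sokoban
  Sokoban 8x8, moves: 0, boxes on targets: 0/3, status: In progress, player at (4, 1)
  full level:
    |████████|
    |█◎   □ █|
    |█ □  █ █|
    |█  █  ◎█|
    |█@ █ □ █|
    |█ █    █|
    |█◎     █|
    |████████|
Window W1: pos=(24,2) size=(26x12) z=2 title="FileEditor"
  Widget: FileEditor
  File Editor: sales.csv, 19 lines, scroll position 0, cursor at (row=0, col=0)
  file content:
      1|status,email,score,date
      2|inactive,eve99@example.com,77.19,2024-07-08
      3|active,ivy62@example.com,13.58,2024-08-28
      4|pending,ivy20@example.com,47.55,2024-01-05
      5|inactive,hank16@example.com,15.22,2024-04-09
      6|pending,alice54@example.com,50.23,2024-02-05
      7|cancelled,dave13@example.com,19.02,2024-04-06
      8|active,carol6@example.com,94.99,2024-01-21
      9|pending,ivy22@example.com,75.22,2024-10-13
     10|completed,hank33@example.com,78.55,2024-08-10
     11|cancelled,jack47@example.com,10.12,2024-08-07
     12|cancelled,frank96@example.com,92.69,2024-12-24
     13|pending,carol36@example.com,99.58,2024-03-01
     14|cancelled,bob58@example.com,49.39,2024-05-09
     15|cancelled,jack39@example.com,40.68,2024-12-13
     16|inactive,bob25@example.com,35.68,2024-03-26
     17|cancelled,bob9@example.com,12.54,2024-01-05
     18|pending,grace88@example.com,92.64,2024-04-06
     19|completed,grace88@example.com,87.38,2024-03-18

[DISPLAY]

                                         
                                         
━━━━━━━━━━━━━━━━━━━━━━━┓                 
FileEditor             ┃━━━━━━┓          
───────────────────────┨      ┃          
tatus,email,score,date▲┃──────┨          
nactive,eve99@example.█┃      ┃          
ctive,ivy62@example.co░┃      ┃          
ending,ivy20@example.c░┃      ┃          
nactive,hank16@example░┃      ┃          
ending,alice54@example░┃      ┃          
ancelled,dave13@exampl░┃      ┃          
ctive,carol6@example.c▼┃━━━━━━┛          
━━━━━━━━━━━━━━━━━━━━━━━┛                 
                                         
                                         
                                         
                                         
                                         
                                         
                                         
                                         
                                         
                                         


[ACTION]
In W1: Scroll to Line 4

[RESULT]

                                         
                                         
━━━━━━━━━━━━━━━━━━━━━━━┓                 
FileEditor             ┃━━━━━━┓          
───────────────────────┨      ┃          
ending,ivy20@example.c▲┃──────┨          
nactive,hank16@example░┃      ┃          
ending,alice54@example█┃      ┃          
ancelled,dave13@exampl░┃      ┃          
ctive,carol6@example.c░┃      ┃          
ending,ivy22@example.c░┃      ┃          
ompleted,hank33@exampl░┃      ┃          
ancelled,jack47@exampl▼┃━━━━━━┛          
━━━━━━━━━━━━━━━━━━━━━━━┛                 
                                         
                                         
                                         
                                         
                                         
                                         
                                         
                                         
                                         
                                         


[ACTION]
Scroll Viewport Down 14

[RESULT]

                                         
━━━━━━━━━━━━━━━━━━━━━━━┓                 
FileEditor             ┃━━━━━━┓          
───────────────────────┨      ┃          
ending,ivy20@example.c▲┃──────┨          
nactive,hank16@example░┃      ┃          
ending,alice54@example█┃      ┃          
ancelled,dave13@exampl░┃      ┃          
ctive,carol6@example.c░┃      ┃          
ending,ivy22@example.c░┃      ┃          
ompleted,hank33@exampl░┃      ┃          
ancelled,jack47@exampl▼┃━━━━━━┛          
━━━━━━━━━━━━━━━━━━━━━━━┛                 
                                         
                                         
                                         
                                         
                                         
                                         
                                         
                                         
                                         
                                         
                                         


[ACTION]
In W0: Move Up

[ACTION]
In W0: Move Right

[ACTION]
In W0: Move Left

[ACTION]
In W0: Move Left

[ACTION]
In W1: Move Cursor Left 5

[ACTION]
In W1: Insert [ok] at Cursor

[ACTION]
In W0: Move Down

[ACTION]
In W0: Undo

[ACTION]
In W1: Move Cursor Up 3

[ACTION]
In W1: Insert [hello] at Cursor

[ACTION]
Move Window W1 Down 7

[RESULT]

                                         
                                         
━━━━━━━━━━━━━━━━━━━━━━━━━━━━━━┓          
                              ┃          
──────────────────────────────┨          
                              ┃          
                              ┃          
                              ┃          
━━━━━━━━━━━━━━━━━━━━━━━┓      ┃          
FileEditor             ┃      ┃          
───────────────────────┨      ┃          
ending,ivy20@example.c▲┃━━━━━━┛          
nactive,hank16@example░┃                 
ending,alice54@example█┃                 
ancelled,dave13@exampl░┃                 
ctive,carol6@example.c░┃                 
ending,ivy22@example.c░┃                 
ompleted,hank33@exampl░┃                 
ancelled,jack47@exampl▼┃                 
━━━━━━━━━━━━━━━━━━━━━━━┛                 
                                         
                                         
                                         
                                         


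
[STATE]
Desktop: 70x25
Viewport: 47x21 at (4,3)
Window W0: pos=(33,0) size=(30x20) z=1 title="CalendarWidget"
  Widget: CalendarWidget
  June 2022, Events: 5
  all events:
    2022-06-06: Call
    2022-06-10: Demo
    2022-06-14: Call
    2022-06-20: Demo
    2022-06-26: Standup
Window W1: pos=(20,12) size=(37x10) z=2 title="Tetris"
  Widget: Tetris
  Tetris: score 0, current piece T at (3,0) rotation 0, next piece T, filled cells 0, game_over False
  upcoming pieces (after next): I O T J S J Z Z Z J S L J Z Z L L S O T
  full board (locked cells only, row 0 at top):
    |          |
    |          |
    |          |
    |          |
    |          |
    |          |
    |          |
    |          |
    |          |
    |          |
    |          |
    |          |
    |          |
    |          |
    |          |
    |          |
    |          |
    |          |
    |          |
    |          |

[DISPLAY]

                             ┃         June 202
                             ┃Mo Tu We Th Fr Sa
                             ┃       1  2  3  4
                             ┃ 6*  7  8  9 10* 
                             ┃13 14* 15 16 17 1
                             ┃20* 21 22 23 24 2
                             ┃27 28 29 30      
                             ┃                 
                             ┃                 
                ┏━━━━━━━━━━━━━━━━━━━━━━━━━━━━━━
                ┃ Tetris                       
                ┠──────────────────────────────
                ┃          │Next:              
                ┃          │ ▒                 
                ┃          │▒▒▒                
                ┃          │                   
                ┃          │                   
                ┃          │                   
                ┗━━━━━━━━━━━━━━━━━━━━━━━━━━━━━━
                                               
                                               


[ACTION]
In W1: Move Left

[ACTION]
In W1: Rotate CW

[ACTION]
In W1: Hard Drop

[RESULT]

                             ┃         June 202
                             ┃Mo Tu We Th Fr Sa
                             ┃       1  2  3  4
                             ┃ 6*  7  8  9 10* 
                             ┃13 14* 15 16 17 1
                             ┃20* 21 22 23 24 2
                             ┃27 28 29 30      
                             ┃                 
                             ┃                 
                ┏━━━━━━━━━━━━━━━━━━━━━━━━━━━━━━
                ┃ Tetris                       
                ┠──────────────────────────────
                ┃          │Next:              
                ┃          │████               
                ┃          │                   
                ┃  ▒       │                   
                ┃  ▒▒      │                   
                ┃  ▒       │                   
                ┗━━━━━━━━━━━━━━━━━━━━━━━━━━━━━━
                                               
                                               


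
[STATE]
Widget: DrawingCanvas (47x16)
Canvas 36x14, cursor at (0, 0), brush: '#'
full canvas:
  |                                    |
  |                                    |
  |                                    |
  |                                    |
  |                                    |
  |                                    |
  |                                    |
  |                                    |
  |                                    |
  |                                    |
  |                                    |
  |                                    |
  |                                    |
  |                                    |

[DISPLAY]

+                                              
                                               
                                               
                                               
                                               
                                               
                                               
                                               
                                               
                                               
                                               
                                               
                                               
                                               
                                               
                                               


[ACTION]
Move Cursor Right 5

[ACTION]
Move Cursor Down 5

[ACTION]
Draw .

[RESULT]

                                               
                                               
                                               
                                               
                                               
     .                                         
                                               
                                               
                                               
                                               
                                               
                                               
                                               
                                               
                                               
                                               


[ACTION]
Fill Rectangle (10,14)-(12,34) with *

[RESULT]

                                               
                                               
                                               
                                               
                                               
     .                                         
                                               
                                               
                                               
                                               
              *********************            
              *********************            
              *********************            
                                               
                                               
                                               


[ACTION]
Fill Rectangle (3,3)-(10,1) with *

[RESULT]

                                               
                                               
                                               
 ***                                           
 ***                                           
 *** .                                         
 ***                                           
 ***                                           
 ***                                           
 ***                                           
 ***          *********************            
              *********************            
              *********************            
                                               
                                               
                                               


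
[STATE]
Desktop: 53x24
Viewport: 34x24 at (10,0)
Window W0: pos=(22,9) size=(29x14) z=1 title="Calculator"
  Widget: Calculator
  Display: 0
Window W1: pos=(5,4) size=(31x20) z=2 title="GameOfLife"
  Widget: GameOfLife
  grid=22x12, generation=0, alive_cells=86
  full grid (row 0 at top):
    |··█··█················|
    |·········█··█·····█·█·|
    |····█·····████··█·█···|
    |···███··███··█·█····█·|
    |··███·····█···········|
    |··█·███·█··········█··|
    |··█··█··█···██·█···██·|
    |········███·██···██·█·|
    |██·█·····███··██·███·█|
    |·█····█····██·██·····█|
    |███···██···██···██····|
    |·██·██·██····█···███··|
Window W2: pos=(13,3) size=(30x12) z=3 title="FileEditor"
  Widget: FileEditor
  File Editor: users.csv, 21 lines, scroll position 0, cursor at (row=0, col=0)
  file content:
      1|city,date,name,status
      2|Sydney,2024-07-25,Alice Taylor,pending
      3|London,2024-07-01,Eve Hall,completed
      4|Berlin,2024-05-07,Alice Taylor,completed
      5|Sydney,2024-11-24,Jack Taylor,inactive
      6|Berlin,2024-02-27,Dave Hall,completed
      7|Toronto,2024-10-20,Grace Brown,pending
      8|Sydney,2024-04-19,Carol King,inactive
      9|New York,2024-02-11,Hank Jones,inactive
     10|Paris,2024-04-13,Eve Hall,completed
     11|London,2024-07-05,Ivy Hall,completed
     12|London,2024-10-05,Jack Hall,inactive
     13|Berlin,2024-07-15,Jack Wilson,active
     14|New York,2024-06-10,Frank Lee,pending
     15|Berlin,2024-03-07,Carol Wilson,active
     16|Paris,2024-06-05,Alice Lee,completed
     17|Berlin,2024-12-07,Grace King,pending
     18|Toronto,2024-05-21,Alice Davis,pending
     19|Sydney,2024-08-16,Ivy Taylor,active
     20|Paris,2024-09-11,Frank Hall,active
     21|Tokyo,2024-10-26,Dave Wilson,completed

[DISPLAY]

                                  
                                  
                                  
   ┏━━━━━━━━━━━━━━━━━━━━━━━━━━━━┓ 
━━━┃ FileEditor                 ┃ 
eOf┠────────────────────────────┨ 
───┃█ity,date,name,status      ▲┃ 
 0 ┃Sydney,2024-07-25,Alice Tay█┃ 
·█·┃London,2024-07-01,Eve Hall,░┃ 
···┃Berlin,2024-05-07,Alice Tay░┃━
█··┃Sydney,2024-11-24,Jack Tayl░┃ 
██·┃Berlin,2024-02-27,Dave Hall░┃─
█··┃Toronto,2024-10-20,Grace Br░┃ 
███┃Sydney,2024-04-19,Carol Kin▼┃ 
·█·┗━━━━━━━━━━━━━━━━━━━━━━━━━━━━┛ 
····███·██···██·█·       ┃───┤    
·····███··██·███·█       ┃ × │    
··█····██·██·····█       ┃───┤    
··██···██···██····       ┃ - │    
██·██····█···███··       ┃───┤    
                         ┃ + │    
                         ┃───┘    
                         ┃━━━━━━━━
━━━━━━━━━━━━━━━━━━━━━━━━━┛        


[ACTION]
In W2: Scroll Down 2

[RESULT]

                                  
                                  
                                  
   ┏━━━━━━━━━━━━━━━━━━━━━━━━━━━━┓ 
━━━┃ FileEditor                 ┃ 
eOf┠────────────────────────────┨ 
───┃London,2024-07-01,Eve Hall,▲┃ 
 0 ┃Berlin,2024-05-07,Alice Tay█┃ 
·█·┃Sydney,2024-11-24,Jack Tayl░┃ 
···┃Berlin,2024-02-27,Dave Hall░┃━
█··┃Toronto,2024-10-20,Grace Br░┃ 
██·┃Sydney,2024-04-19,Carol Kin░┃─
█··┃New York,2024-02-11,Hank Jo░┃ 
███┃Paris,2024-04-13,Eve Hall,c▼┃ 
·█·┗━━━━━━━━━━━━━━━━━━━━━━━━━━━━┛ 
····███·██···██·█·       ┃───┤    
·····███··██·███·█       ┃ × │    
··█····██·██·····█       ┃───┤    
··██···██···██····       ┃ - │    
██·██····█···███··       ┃───┤    
                         ┃ + │    
                         ┃───┘    
                         ┃━━━━━━━━
━━━━━━━━━━━━━━━━━━━━━━━━━┛        


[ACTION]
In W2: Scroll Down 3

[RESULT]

                                  
                                  
                                  
   ┏━━━━━━━━━━━━━━━━━━━━━━━━━━━━┓ 
━━━┃ FileEditor                 ┃ 
eOf┠────────────────────────────┨ 
───┃Berlin,2024-02-27,Dave Hall▲┃ 
 0 ┃Toronto,2024-10-20,Grace Br░┃ 
·█·┃Sydney,2024-04-19,Carol Kin░┃ 
···┃New York,2024-02-11,Hank Jo█┃━
█··┃Paris,2024-04-13,Eve Hall,c░┃ 
██·┃London,2024-07-05,Ivy Hall,░┃─
█··┃London,2024-10-05,Jack Hall░┃ 
███┃Berlin,2024-07-15,Jack Wils▼┃ 
·█·┗━━━━━━━━━━━━━━━━━━━━━━━━━━━━┛ 
····███·██···██·█·       ┃───┤    
·····███··██·███·█       ┃ × │    
··█····██·██·····█       ┃───┤    
··██···██···██····       ┃ - │    
██·██····█···███··       ┃───┤    
                         ┃ + │    
                         ┃───┘    
                         ┃━━━━━━━━
━━━━━━━━━━━━━━━━━━━━━━━━━┛        


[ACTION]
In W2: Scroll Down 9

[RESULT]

                                  
                                  
                                  
   ┏━━━━━━━━━━━━━━━━━━━━━━━━━━━━┓ 
━━━┃ FileEditor                 ┃ 
eOf┠────────────────────────────┨ 
───┃New York,2024-06-10,Frank L▲┃ 
 0 ┃Berlin,2024-03-07,Carol Wil░┃ 
·█·┃Paris,2024-06-05,Alice Lee,░┃ 
···┃Berlin,2024-12-07,Grace Kin░┃━
█··┃Toronto,2024-05-21,Alice Da░┃ 
██·┃Sydney,2024-08-16,Ivy Taylo░┃─
█··┃Paris,2024-09-11,Frank Hall█┃ 
███┃Tokyo,2024-10-26,Dave Wilso▼┃ 
·█·┗━━━━━━━━━━━━━━━━━━━━━━━━━━━━┛ 
····███·██···██·█·       ┃───┤    
·····███··██·███·█       ┃ × │    
··█····██·██·····█       ┃───┤    
··██···██···██····       ┃ - │    
██·██····█···███··       ┃───┤    
                         ┃ + │    
                         ┃───┘    
                         ┃━━━━━━━━
━━━━━━━━━━━━━━━━━━━━━━━━━┛        


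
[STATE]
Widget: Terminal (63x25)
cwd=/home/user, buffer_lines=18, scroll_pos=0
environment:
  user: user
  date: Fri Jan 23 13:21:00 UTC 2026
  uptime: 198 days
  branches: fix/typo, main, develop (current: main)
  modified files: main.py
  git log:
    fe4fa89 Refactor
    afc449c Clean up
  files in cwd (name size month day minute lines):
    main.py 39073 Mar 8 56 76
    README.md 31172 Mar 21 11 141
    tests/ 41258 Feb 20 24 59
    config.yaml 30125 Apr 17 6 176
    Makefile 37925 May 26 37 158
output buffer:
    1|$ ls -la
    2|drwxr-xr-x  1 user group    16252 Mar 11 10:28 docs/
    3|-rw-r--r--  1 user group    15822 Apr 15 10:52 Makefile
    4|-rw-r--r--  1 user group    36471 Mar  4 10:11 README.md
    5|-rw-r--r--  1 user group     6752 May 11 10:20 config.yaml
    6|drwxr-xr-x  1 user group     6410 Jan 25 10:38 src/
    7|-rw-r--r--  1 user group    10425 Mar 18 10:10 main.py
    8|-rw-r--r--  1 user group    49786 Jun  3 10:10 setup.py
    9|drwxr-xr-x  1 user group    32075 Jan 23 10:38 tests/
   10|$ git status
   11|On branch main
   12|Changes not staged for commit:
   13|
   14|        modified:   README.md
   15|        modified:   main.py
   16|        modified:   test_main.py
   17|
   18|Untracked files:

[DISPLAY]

$ ls -la                                                       
drwxr-xr-x  1 user group    16252 Mar 11 10:28 docs/           
-rw-r--r--  1 user group    15822 Apr 15 10:52 Makefile        
-rw-r--r--  1 user group    36471 Mar  4 10:11 README.md       
-rw-r--r--  1 user group     6752 May 11 10:20 config.yaml     
drwxr-xr-x  1 user group     6410 Jan 25 10:38 src/            
-rw-r--r--  1 user group    10425 Mar 18 10:10 main.py         
-rw-r--r--  1 user group    49786 Jun  3 10:10 setup.py        
drwxr-xr-x  1 user group    32075 Jan 23 10:38 tests/          
$ git status                                                   
On branch main                                                 
Changes not staged for commit:                                 
                                                               
        modified:   README.md                                  
        modified:   main.py                                    
        modified:   test_main.py                               
                                                               
Untracked files:                                               
$ █                                                            
                                                               
                                                               
                                                               
                                                               
                                                               
                                                               


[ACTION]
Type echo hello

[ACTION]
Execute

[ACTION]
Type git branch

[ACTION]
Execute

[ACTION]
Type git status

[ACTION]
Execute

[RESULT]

drwxr-xr-x  1 user group     6410 Jan 25 10:38 src/            
-rw-r--r--  1 user group    10425 Mar 18 10:10 main.py         
-rw-r--r--  1 user group    49786 Jun  3 10:10 setup.py        
drwxr-xr-x  1 user group    32075 Jan 23 10:38 tests/          
$ git status                                                   
On branch main                                                 
Changes not staged for commit:                                 
                                                               
        modified:   README.md                                  
        modified:   main.py                                    
        modified:   test_main.py                               
                                                               
Untracked files:                                               
$ echo hello                                                   
hello                                                          
$ git branch                                                   
  fix/typo                                                     
* main                                                         
  develop                                                      
$ git status                                                   
On branch main                                                 
Changes not staged for commit:                                 
                                                               
        modified:   main.py                                    
$ █                                                            


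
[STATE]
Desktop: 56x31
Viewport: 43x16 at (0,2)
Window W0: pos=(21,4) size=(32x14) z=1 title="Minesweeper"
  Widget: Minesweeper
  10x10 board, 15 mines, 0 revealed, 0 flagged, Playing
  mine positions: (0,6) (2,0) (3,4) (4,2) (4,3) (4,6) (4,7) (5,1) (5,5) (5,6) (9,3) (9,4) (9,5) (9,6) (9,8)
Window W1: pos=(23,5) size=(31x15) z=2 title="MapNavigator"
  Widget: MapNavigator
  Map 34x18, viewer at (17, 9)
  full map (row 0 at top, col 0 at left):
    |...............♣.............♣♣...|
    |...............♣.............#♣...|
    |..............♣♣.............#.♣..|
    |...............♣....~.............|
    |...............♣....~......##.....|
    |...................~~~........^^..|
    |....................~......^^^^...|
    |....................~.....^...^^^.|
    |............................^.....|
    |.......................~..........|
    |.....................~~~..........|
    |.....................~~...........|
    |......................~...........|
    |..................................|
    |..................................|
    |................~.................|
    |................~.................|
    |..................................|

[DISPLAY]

                                           
                                           
                     ┏━━━━━━━━━━━━━━━━━━━━━
                     ┃ ┏━━━━━━━━━━━━━━━━━━━
                     ┠─┃ MapNavigator      
                     ┃■┠───────────────────
                     ┃■┃............♣....~.
                     ┃■┃................~~~
                     ┃■┃.................~.
                     ┃■┃.................~.
                     ┃■┃...................
                     ┃■┃..............@....
                     ┃■┃..................~
                     ┃■┃..................~
                     ┃■┃...................
                     ┗━┃...................


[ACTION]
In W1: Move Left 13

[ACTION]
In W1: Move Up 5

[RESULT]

                                           
                                           
                     ┏━━━━━━━━━━━━━━━━━━━━━
                     ┃ ┏━━━━━━━━━━━━━━━━━━━
                     ┠─┃ MapNavigator      
                     ┃■┠───────────────────
                     ┃■┃                   
                     ┃■┃          .........
                     ┃■┃          .........
                     ┃■┃          .........
                     ┃■┃          .........
                     ┃■┃          ....@....
                     ┃■┃          .........
                     ┃■┃          .........
                     ┃■┃          .........
                     ┗━┃          .........


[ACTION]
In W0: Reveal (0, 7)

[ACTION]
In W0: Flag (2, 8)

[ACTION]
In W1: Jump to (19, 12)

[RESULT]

                                           
                                           
                     ┏━━━━━━━━━━━━━━━━━━━━━
                     ┃ ┏━━━━━━━━━━━━━━━━━━━
                     ┠─┃ MapNavigator      
                     ┃■┠───────────────────
                     ┃■┃...............~...
                     ┃■┃...................
                     ┃■┃..................~
                     ┃■┃................~~~
                     ┃■┃................~~.
                     ┃■┃..............@..~.
                     ┃■┃...................
                     ┃■┃...................
                     ┃■┃...........~.......
                     ┗━┃...........~.......
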